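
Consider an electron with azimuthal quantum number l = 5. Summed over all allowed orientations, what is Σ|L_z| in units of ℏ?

m_l runs from −5 to 5, i.e. {-5, -4, -3, -2, -1, 0, 1, 2, 3, 4, 5}.
Σ|m_l| = 2(1+2+…+5) = 30.

Σ|L_z| = 30 ℏ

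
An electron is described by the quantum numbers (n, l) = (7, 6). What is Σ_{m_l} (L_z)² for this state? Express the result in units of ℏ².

The allowed m_l values are -6, -5, -4, -3, -2, -1, 0, 1, 2, 3, 4, 5, 6.
Σ m_l² = 2·(1 + 4 + 9 + 16 + 25 + 36) = 182.

Σ(L_z)² = 182 ℏ²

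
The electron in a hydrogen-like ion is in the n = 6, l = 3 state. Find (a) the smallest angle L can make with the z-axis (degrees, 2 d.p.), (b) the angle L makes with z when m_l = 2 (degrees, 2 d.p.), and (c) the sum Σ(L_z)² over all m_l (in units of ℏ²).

cos θ_min = 3/√12, so θ_min ≈ 30.00°.
For m_l = 2: cos θ = 2/√12, θ ≈ 54.74°.
Σ m_l² = 28, so Σ(L_z)² = 28 ℏ².

θ_min ≈ 30.00°; θ(m_l=2) ≈ 54.74°; Σ(L_z)² = 28 ℏ²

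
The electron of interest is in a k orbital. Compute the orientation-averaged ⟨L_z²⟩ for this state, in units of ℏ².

⟨L_z²⟩ = 18.67 ℏ²

The letter k corresponds to l = 7.
The allowed m_l values are -7, -6, -5, -4, -3, -2, -1, 0, 1, 2, 3, 4, 5, 6, 7.
⟨L_z²⟩ = ℏ²·l(l+1)/3 = 18.67ℏ².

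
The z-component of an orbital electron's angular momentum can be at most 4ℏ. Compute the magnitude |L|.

The maximum L_z equals lℏ, giving l = 4.
Then |L| = ℏ√(4·5) = 2√5 ℏ.

|L| = 2√5 ℏ ≈ 4.472ℏ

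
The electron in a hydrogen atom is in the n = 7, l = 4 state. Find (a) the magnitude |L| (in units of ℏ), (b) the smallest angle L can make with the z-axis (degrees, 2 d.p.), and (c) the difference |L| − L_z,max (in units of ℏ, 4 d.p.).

|L| = ℏ√(4·5) = 2√5 ℏ ≈ 4.472ℏ.
cos θ_min = 4/√20, so θ_min ≈ 26.57°.
|L| − L_z,max = (2√5 − 4)ℏ ≈ 0.4721ℏ.

|L| = 2√5 ℏ ≈ 4.472ℏ; θ_min ≈ 26.57°; |L|−L_z,max ≈ 0.4721ℏ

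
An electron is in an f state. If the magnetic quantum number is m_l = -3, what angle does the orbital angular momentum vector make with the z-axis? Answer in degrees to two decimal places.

θ ≈ 150.00°

For an f orbital, l = 3.
|L|² = l(l+1)ℏ² = 12ℏ², so |L| = 2√3 ℏ.
L_z = m_l ℏ = −3ℏ.
cos θ = L_z/|L| = -3/√12, so θ ≈ 150.00°.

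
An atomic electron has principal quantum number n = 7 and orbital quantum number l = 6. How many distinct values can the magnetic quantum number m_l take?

13

The number of m_l values is 2l + 1 = 2·6 + 1 = 13.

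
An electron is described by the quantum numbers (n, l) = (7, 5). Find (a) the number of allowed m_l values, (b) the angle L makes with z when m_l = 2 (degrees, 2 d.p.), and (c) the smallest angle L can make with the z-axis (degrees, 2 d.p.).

11 values; θ(m_l=2) ≈ 68.58°; θ_min ≈ 24.09°

There are 2l+1 = 11 values of m_l.
For m_l = 2: cos θ = 2/√30, θ ≈ 68.58°.
cos θ_min = 5/√30, so θ_min ≈ 24.09°.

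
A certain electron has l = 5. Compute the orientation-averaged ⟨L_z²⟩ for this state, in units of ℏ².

m_l ∈ {-5, -4, -3, -2, -1, 0, 1, 2, 3, 4, 5}.
Average of L_z² over 11 states: 110/11 ℏ² = 10 ℏ².

⟨L_z²⟩ = 10 ℏ²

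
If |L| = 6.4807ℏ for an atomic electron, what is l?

l = 6

Since |L|² = l(l+1)ℏ², l(l+1) = 42.
l² + l − 42 = 0 ⇒ l = 6.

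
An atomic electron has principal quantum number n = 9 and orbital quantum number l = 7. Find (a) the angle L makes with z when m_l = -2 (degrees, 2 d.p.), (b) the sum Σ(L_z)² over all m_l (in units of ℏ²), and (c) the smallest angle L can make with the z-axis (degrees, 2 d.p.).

θ(m_l=-2) ≈ 105.50°; Σ(L_z)² = 280 ℏ²; θ_min ≈ 20.70°

For m_l = -2: cos θ = -2/√56, θ ≈ 105.50°.
Σ m_l² = 280, so Σ(L_z)² = 280 ℏ².
cos θ_min = 7/√56, so θ_min ≈ 20.70°.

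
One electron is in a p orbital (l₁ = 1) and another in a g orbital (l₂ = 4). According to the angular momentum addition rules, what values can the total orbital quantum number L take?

L = 3, 4, 5

The total orbital quantum number L ranges from |l₁ − l₂| to l₁ + l₂ in integer steps.
Allowed values: L = 3, 4, 5.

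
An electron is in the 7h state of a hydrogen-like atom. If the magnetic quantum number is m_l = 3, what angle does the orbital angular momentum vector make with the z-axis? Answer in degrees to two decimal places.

7h means n = 7, l = 5.
|L| = √(l(l+1)) ℏ = √30 ℏ.
L_z = m_l ℏ = 3ℏ.
cos θ = L_z/|L| = 3/√30, so θ ≈ 56.79°.

θ ≈ 56.79°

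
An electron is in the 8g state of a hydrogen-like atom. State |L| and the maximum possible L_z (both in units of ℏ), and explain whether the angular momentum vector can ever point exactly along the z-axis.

No: L_z,max = 4ℏ < |L| = 2√5 ℏ ≈ 4.472ℏ

The 8g subshell has l = 4.
|L| = 2√5 ℏ ≈ 4.4721ℏ, while L_z,max = lℏ = 4ℏ.
Since |L| > L_z,max, the vector can never point exactly along z; the closest it comes is θ_min = arccos(4/√20) ≈ 26.6°.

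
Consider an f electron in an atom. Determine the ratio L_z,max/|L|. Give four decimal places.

L_z,max/|L| = 0.8660

The letter f corresponds to l = 3.
|L| = 2√3 ℏ ≈ 3.4641ℏ, while L_z,max = lℏ = 3ℏ.
L_z,max/|L| = 3/√12 = 0.8660.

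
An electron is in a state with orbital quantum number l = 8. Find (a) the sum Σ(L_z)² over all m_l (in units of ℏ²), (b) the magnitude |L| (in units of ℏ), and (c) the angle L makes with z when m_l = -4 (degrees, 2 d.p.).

Σ(L_z)² = 408 ℏ²; |L| = 6√2 ℏ ≈ 8.485ℏ; θ(m_l=-4) ≈ 118.13°

Σ m_l² = 408, so Σ(L_z)² = 408 ℏ².
|L| = ℏ√(8·9) = 6√2 ℏ ≈ 8.485ℏ.
For m_l = -4: cos θ = -4/√72, θ ≈ 118.13°.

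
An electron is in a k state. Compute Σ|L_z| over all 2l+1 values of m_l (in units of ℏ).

The letter k corresponds to l = 7.
m_l runs from −7 to 7, i.e. {-7, -6, -5, -4, -3, -2, -1, 0, 1, 2, 3, 4, 5, 6, 7}.
Σ|m_l| = l(l+1) = 56.

Σ|L_z| = 56 ℏ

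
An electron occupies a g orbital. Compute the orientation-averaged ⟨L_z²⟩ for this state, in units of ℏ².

For a g orbital, l = 4.
m_l ∈ {-4, -3, -2, -1, 0, 1, 2, 3, 4}.
Average of L_z² over 9 states: 60/9 ℏ² = 6.667 ℏ².

⟨L_z²⟩ = 6.667 ℏ²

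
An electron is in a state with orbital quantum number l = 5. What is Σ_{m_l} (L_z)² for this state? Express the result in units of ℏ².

m_l runs from −5 to 5, i.e. {-5, -4, -3, -2, -1, 0, 1, 2, 3, 4, 5}.
Σ m_l² = l(l+1)(2l+1)/3 = 5·6·11/3 = 110.

Σ(L_z)² = 110 ℏ²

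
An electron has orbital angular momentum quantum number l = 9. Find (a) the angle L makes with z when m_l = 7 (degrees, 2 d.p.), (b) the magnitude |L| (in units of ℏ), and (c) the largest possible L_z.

For m_l = 7: cos θ = 7/√90, θ ≈ 42.45°.
|L| = ℏ√(9·10) = 3√10 ℏ ≈ 9.487ℏ.
L_z,max = lℏ = 9ℏ.

θ(m_l=7) ≈ 42.45°; |L| = 3√10 ℏ ≈ 9.487ℏ; L_z,max = 9ℏ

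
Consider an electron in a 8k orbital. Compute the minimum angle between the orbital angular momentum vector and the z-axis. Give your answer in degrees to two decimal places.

8k means n = 8, l = 7.
|L|² = l(l+1)ℏ² = 56ℏ², so |L| = 2√14 ℏ.
The smallest angle corresponds to the largest L_z, i.e. m_l = l = 7, giving L_z = 7ℏ.
cos θ_min = 7/√56, so θ_min ≈ 20.70°.

θ_min ≈ 20.70°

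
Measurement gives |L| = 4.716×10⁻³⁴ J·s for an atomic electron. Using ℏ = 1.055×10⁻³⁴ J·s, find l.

l = 4

Dividing by ℏ: |L|/ℏ ≈ 4.470.
(|L|/ℏ)² = l(l+1) ≈ 19.98 ⇒ l = 4.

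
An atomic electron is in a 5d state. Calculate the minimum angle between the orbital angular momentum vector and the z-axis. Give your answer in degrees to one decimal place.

5d means n = 5, l = 2.
|L| = ℏ√(l(l+1)) = √6 ℏ.
The smallest angle corresponds to the largest L_z, i.e. m_l = l = 2, giving L_z = 2ℏ.
cos θ_min = 2/√6, so θ_min ≈ 35.3°.

θ_min ≈ 35.3°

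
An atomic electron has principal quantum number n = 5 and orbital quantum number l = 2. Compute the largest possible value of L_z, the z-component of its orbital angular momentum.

L_z,max = 2ℏ

L_z = m_l ℏ with m_l ∈ {−2, …, 2}; the maximum is m_l = 2.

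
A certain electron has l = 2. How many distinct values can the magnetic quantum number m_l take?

The number of m_l values is 2l + 1 = 2·2 + 1 = 5.

5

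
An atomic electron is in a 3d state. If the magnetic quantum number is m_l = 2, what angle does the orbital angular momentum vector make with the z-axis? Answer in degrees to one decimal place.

θ ≈ 35.3°

For 3d, l = 2.
|L|² = l(l+1)ℏ² = 6ℏ², so |L| = √6 ℏ.
L_z = m_l ℏ = 2ℏ.
cos θ = L_z/|L| = 2/√6, so θ ≈ 35.3°.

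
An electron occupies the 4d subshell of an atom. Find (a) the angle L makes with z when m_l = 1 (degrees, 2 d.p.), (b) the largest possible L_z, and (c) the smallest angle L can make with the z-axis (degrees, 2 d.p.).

The 4d subshell has l = 2.
For m_l = 1: cos θ = 1/√6, θ ≈ 65.91°.
L_z,max = lℏ = 2ℏ.
cos θ_min = 2/√6, so θ_min ≈ 35.26°.

θ(m_l=1) ≈ 65.91°; L_z,max = 2ℏ; θ_min ≈ 35.26°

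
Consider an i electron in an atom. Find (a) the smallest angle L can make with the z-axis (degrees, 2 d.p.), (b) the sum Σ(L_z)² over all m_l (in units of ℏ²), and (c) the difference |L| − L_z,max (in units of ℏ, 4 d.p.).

θ_min ≈ 22.21°; Σ(L_z)² = 182 ℏ²; |L|−L_z,max ≈ 0.4807ℏ

For an i orbital, l = 6.
cos θ_min = 6/√42, so θ_min ≈ 22.21°.
Σ m_l² = 182, so Σ(L_z)² = 182 ℏ².
|L| − L_z,max = (√42 − 6)ℏ ≈ 0.4807ℏ.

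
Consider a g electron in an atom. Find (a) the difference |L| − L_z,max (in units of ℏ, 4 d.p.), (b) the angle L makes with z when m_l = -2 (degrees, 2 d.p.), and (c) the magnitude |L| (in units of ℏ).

|L|−L_z,max ≈ 0.4721ℏ; θ(m_l=-2) ≈ 116.57°; |L| = 2√5 ℏ ≈ 4.472ℏ

For a g orbital, l = 4.
|L| − L_z,max = (2√5 − 4)ℏ ≈ 0.4721ℏ.
For m_l = -2: cos θ = -2/√20, θ ≈ 116.57°.
|L| = ℏ√(4·5) = 2√5 ℏ ≈ 4.472ℏ.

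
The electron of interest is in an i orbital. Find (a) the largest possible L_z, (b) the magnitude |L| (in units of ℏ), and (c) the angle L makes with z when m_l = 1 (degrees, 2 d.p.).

For an i orbital, l = 6.
L_z,max = lℏ = 6ℏ.
|L| = ℏ√(6·7) = √42 ℏ ≈ 6.481ℏ.
For m_l = 1: cos θ = 1/√42, θ ≈ 81.12°.

L_z,max = 6ℏ; |L| = √42 ℏ ≈ 6.481ℏ; θ(m_l=1) ≈ 81.12°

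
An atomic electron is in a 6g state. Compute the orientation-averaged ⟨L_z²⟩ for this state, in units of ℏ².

For 6g, l = 4.
m_l ∈ {-4, -3, -2, -1, 0, 1, 2, 3, 4}.
Average of L_z² over 9 states: 60/9 ℏ² = 6.667 ℏ².

⟨L_z²⟩ = 6.667 ℏ²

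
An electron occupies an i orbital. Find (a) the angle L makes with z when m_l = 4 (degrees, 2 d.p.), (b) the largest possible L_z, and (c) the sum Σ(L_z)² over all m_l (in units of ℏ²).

I corresponds to l = 6.
For m_l = 4: cos θ = 4/√42, θ ≈ 51.89°.
L_z,max = lℏ = 6ℏ.
Σ m_l² = 182, so Σ(L_z)² = 182 ℏ².

θ(m_l=4) ≈ 51.89°; L_z,max = 6ℏ; Σ(L_z)² = 182 ℏ²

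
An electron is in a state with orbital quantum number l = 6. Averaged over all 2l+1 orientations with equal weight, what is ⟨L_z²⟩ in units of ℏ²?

⟨L_z²⟩ = 14 ℏ²

The allowed m_l values are -6, -5, -4, -3, -2, -1, 0, 1, 2, 3, 4, 5, 6.
⟨L_z²⟩ = ℏ²·(Σ m_l²)/(2l+1) = ℏ²·182/13 = 14ℏ².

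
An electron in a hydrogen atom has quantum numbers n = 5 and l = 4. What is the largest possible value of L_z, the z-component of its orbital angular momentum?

L_z,max = 4ℏ

L_z = m_l ℏ with m_l ∈ {−4, …, 4}; the maximum is m_l = 4.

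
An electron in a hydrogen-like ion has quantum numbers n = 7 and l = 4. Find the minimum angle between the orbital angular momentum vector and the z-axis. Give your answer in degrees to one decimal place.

|L| = ℏ√(l(l+1)) = 2√5 ℏ.
The smallest angle corresponds to the largest L_z, i.e. m_l = l = 4, giving L_z = 4ℏ.
cos θ_min = 4/√20, so θ_min ≈ 26.6°.

θ_min ≈ 26.6°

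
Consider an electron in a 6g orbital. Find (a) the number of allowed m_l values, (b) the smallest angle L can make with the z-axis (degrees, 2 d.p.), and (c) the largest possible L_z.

6g means n = 6, l = 4.
There are 2l+1 = 9 values of m_l.
cos θ_min = 4/√20, so θ_min ≈ 26.57°.
L_z,max = lℏ = 4ℏ.

9 values; θ_min ≈ 26.57°; L_z,max = 4ℏ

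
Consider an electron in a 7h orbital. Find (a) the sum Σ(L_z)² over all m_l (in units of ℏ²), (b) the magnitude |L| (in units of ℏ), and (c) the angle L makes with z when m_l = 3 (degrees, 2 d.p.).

For 7h, l = 5.
Σ m_l² = 110, so Σ(L_z)² = 110 ℏ².
|L| = ℏ√(5·6) = √30 ℏ ≈ 5.477ℏ.
For m_l = 3: cos θ = 3/√30, θ ≈ 56.79°.

Σ(L_z)² = 110 ℏ²; |L| = √30 ℏ ≈ 5.477ℏ; θ(m_l=3) ≈ 56.79°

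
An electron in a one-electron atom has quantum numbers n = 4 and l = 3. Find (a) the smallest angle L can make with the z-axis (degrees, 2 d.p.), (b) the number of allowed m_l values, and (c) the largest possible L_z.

θ_min ≈ 30.00°; 7 values; L_z,max = 3ℏ

cos θ_min = 3/√12, so θ_min ≈ 30.00°.
There are 2l+1 = 7 values of m_l.
L_z,max = lℏ = 3ℏ.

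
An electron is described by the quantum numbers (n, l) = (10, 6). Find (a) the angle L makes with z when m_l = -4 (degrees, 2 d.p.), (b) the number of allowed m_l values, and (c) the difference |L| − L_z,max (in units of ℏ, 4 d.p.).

θ(m_l=-4) ≈ 128.11°; 13 values; |L|−L_z,max ≈ 0.4807ℏ

For m_l = -4: cos θ = -4/√42, θ ≈ 128.11°.
There are 2l+1 = 13 values of m_l.
|L| − L_z,max = (√42 − 6)ℏ ≈ 0.4807ℏ.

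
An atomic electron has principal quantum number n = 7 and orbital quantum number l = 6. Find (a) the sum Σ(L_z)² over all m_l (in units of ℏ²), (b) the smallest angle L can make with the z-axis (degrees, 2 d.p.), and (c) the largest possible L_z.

Σ m_l² = 182, so Σ(L_z)² = 182 ℏ².
cos θ_min = 6/√42, so θ_min ≈ 22.21°.
L_z,max = lℏ = 6ℏ.

Σ(L_z)² = 182 ℏ²; θ_min ≈ 22.21°; L_z,max = 6ℏ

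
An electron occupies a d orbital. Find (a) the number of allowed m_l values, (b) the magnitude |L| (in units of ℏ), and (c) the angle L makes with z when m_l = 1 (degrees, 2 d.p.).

5 values; |L| = √6 ℏ ≈ 2.449ℏ; θ(m_l=1) ≈ 65.91°

The letter d corresponds to l = 2.
There are 2l+1 = 5 values of m_l.
|L| = ℏ√(2·3) = √6 ℏ ≈ 2.449ℏ.
For m_l = 1: cos θ = 1/√6, θ ≈ 65.91°.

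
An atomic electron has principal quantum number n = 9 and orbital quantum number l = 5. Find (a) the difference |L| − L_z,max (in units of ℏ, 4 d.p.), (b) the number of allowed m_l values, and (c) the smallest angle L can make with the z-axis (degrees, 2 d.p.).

|L| − L_z,max = (√30 − 5)ℏ ≈ 0.4772ℏ.
There are 2l+1 = 11 values of m_l.
cos θ_min = 5/√30, so θ_min ≈ 24.09°.

|L|−L_z,max ≈ 0.4772ℏ; 11 values; θ_min ≈ 24.09°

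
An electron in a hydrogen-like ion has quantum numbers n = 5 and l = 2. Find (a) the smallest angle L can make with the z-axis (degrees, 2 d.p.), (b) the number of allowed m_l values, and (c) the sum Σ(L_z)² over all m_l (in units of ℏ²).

θ_min ≈ 35.26°; 5 values; Σ(L_z)² = 10 ℏ²

cos θ_min = 2/√6, so θ_min ≈ 35.26°.
There are 2l+1 = 5 values of m_l.
Σ m_l² = 10, so Σ(L_z)² = 10 ℏ².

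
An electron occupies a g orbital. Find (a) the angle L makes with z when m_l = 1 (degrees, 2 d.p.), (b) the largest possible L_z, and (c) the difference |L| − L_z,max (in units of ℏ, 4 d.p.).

θ(m_l=1) ≈ 77.08°; L_z,max = 4ℏ; |L|−L_z,max ≈ 0.4721ℏ

For a g orbital, l = 4.
For m_l = 1: cos θ = 1/√20, θ ≈ 77.08°.
L_z,max = lℏ = 4ℏ.
|L| − L_z,max = (2√5 − 4)ℏ ≈ 0.4721ℏ.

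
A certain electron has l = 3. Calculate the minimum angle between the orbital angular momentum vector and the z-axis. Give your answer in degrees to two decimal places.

θ_min ≈ 30.00°

|L| = ℏ√(l(l+1)) = 2√3 ℏ.
The smallest angle corresponds to the largest L_z, i.e. m_l = l = 3, giving L_z = 3ℏ.
cos θ_min = 3/√12, so θ_min ≈ 30.00°.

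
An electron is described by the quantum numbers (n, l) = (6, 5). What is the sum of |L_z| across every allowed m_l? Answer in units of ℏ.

m_l ∈ {-5, -4, -3, -2, -1, 0, 1, 2, 3, 4, 5}.
Σ|m_l| = 2·5(5+1)/2 = 30.

Σ|L_z| = 30 ℏ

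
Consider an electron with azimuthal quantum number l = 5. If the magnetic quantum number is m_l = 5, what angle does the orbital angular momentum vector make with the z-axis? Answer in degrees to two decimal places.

θ ≈ 24.09°

|L| = ℏ√(l(l+1)) = √30 ℏ.
L_z = m_l ℏ = 5ℏ.
cos θ = L_z/|L| = 5/√30, so θ ≈ 24.09°.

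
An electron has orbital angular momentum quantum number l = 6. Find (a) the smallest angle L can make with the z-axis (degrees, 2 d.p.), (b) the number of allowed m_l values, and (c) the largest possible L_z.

cos θ_min = 6/√42, so θ_min ≈ 22.21°.
There are 2l+1 = 13 values of m_l.
L_z,max = lℏ = 6ℏ.

θ_min ≈ 22.21°; 13 values; L_z,max = 6ℏ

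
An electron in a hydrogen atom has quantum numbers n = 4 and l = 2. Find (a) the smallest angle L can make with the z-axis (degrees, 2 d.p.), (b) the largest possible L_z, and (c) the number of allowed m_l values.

θ_min ≈ 35.26°; L_z,max = 2ℏ; 5 values

cos θ_min = 2/√6, so θ_min ≈ 35.26°.
L_z,max = lℏ = 2ℏ.
There are 2l+1 = 5 values of m_l.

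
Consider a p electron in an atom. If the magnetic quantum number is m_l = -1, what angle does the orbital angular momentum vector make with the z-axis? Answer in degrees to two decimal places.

θ ≈ 135.00°

The letter p corresponds to l = 1.
|L| = ℏ√(l(l+1)) = √2 ℏ.
L_z = m_l ℏ = −1ℏ.
cos θ = L_z/|L| = -1/√2, so θ ≈ 135.00°.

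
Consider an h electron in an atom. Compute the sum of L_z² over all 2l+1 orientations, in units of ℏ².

Σ(L_z)² = 110 ℏ²

An h state has l = 5.
m_l runs from −5 to 5, i.e. {-5, -4, -3, -2, -1, 0, 1, 2, 3, 4, 5}.
Summing m² from −5 to 5: Σ m_l² = 110.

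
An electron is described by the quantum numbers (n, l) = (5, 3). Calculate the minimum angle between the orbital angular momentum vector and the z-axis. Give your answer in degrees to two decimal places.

θ_min ≈ 30.00°

|L| = √(l(l+1)) ℏ = 2√3 ℏ.
The smallest angle corresponds to the largest L_z, i.e. m_l = l = 3, giving L_z = 3ℏ.
cos θ_min = 3/√12, so θ_min ≈ 30.00°.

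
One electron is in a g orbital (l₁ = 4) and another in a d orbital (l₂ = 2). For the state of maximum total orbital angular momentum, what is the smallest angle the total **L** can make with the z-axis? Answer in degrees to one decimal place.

By the triangle rule, |l₁ − l₂| ≤ L ≤ l₁ + l₂.
L ∈ {2, 3, 4, 5, 6}.
The maximum is L = 6, with |L_tot| = ℏ√(6·7) = √42 ℏ.
The minimum angle with z is arccos(6/√42) ≈ 22.2°.

θ_min ≈ 22.2°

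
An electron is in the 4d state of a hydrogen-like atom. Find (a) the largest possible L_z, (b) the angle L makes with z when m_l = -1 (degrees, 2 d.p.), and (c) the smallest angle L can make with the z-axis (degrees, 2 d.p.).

L_z,max = 2ℏ; θ(m_l=-1) ≈ 114.09°; θ_min ≈ 35.26°

4d means n = 4, l = 2.
L_z,max = lℏ = 2ℏ.
For m_l = -1: cos θ = -1/√6, θ ≈ 114.09°.
cos θ_min = 2/√6, so θ_min ≈ 35.26°.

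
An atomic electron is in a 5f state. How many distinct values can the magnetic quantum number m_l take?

The 5f subshell has l = 3.
The number of m_l values is 2l + 1 = 2·3 + 1 = 7.

7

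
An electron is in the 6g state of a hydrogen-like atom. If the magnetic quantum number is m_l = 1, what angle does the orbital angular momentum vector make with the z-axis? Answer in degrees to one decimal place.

For 6g, l = 4.
|L|² = l(l+1)ℏ² = 20ℏ², so |L| = 2√5 ℏ.
L_z = m_l ℏ = 1ℏ.
cos θ = L_z/|L| = 1/√20, so θ ≈ 77.1°.

θ ≈ 77.1°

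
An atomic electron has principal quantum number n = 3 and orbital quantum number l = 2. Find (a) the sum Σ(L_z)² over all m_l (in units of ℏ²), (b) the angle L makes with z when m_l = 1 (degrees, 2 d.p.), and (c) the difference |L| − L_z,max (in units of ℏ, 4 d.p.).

Σ(L_z)² = 10 ℏ²; θ(m_l=1) ≈ 65.91°; |L|−L_z,max ≈ 0.4495ℏ

Σ m_l² = 10, so Σ(L_z)² = 10 ℏ².
For m_l = 1: cos θ = 1/√6, θ ≈ 65.91°.
|L| − L_z,max = (√6 − 2)ℏ ≈ 0.4495ℏ.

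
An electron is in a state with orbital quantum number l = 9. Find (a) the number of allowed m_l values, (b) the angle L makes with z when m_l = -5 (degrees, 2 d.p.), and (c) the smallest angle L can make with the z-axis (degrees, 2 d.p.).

19 values; θ(m_l=-5) ≈ 121.81°; θ_min ≈ 18.43°

There are 2l+1 = 19 values of m_l.
For m_l = -5: cos θ = -5/√90, θ ≈ 121.81°.
cos θ_min = 9/√90, so θ_min ≈ 18.43°.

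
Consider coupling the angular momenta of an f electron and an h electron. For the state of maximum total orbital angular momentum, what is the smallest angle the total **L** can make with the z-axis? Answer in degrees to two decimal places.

The total orbital quantum number L ranges from |l₁ − l₂| to l₁ + l₂ in integer steps.
So L can be 2, 3, 4, 5, 6, 7, 8.
The maximum is L = 8, with |L_tot| = ℏ√(8·9) = 6√2 ℏ.
The minimum angle with z is arccos(8/√72) ≈ 19.47°.

θ_min ≈ 19.47°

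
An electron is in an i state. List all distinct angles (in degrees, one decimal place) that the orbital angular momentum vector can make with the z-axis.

θ ∈ {22.2°, 39.5°, 51.9°, 62.4°, 72.0°, 81.1°, 90.0°, 98.9°, 108.0°, 117.6°, 128.1°, 140.5°, 157.8°}

For an i orbital, l = 6.
|L|² = l(l+1)ℏ² = 42ℏ², so |L| = √42 ℏ.
cos θ = m_l/√42 for each m_l ∈ {-6, -5, -4, -3, -2, -1, 0, 1, 2, 3, 4, 5, 6}.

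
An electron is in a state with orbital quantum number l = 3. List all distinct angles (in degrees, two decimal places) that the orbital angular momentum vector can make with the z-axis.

θ ∈ {30.00°, 54.74°, 73.22°, 90.00°, 106.78°, 125.26°, 150.00°}

|L| = √(l(l+1)) ℏ = 2√3 ℏ.
cos θ = m_l/√12 for each m_l ∈ {-3, -2, -1, 0, 1, 2, 3}.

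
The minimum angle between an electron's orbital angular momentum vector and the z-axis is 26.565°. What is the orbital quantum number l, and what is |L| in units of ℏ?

l = 4, |L| = 2√5 ℏ ≈ 4.472ℏ

cos θ_min = l/√(l(l+1)) = √(l/(l+1)), so l/(l+1) = cos²(26.565°) = 0.8000.
l = cos²θ/sin²θ ≈ 4.
Then |L| = ℏ√(4·5) = 2√5 ℏ.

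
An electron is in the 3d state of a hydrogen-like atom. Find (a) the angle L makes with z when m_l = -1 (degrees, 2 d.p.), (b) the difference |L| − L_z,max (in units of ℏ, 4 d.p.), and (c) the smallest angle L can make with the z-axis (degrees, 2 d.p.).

3d means n = 3, l = 2.
For m_l = -1: cos θ = -1/√6, θ ≈ 114.09°.
|L| − L_z,max = (√6 − 2)ℏ ≈ 0.4495ℏ.
cos θ_min = 2/√6, so θ_min ≈ 35.26°.

θ(m_l=-1) ≈ 114.09°; |L|−L_z,max ≈ 0.4495ℏ; θ_min ≈ 35.26°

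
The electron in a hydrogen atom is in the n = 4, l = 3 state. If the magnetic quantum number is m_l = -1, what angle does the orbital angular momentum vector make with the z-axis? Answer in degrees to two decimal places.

|L| = ℏ√(l(l+1)) = 2√3 ℏ.
L_z = m_l ℏ = −1ℏ.
cos θ = L_z/|L| = -1/√12, so θ ≈ 106.78°.

θ ≈ 106.78°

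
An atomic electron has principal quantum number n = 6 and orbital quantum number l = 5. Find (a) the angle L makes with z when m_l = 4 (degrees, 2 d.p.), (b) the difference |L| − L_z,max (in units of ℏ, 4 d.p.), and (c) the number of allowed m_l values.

For m_l = 4: cos θ = 4/√30, θ ≈ 43.09°.
|L| − L_z,max = (√30 − 5)ℏ ≈ 0.4772ℏ.
There are 2l+1 = 11 values of m_l.

θ(m_l=4) ≈ 43.09°; |L|−L_z,max ≈ 0.4772ℏ; 11 values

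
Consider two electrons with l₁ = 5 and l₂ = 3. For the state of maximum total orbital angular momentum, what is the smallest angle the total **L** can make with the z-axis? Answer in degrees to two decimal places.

L runs from |5 − 3| = 2 to 5 + 3 = 8.
L ∈ {2, 3, 4, 5, 6, 7, 8}.
The maximum is L = 8, with |L_tot| = ℏ√(8·9) = 6√2 ℏ.
The minimum angle with z is arccos(8/√72) ≈ 19.47°.

θ_min ≈ 19.47°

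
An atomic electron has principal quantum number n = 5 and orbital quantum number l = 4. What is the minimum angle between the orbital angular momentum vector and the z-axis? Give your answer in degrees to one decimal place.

|L|² = l(l+1)ℏ² = 20ℏ², so |L| = 2√5 ℏ.
The smallest angle corresponds to the largest L_z, i.e. m_l = l = 4, giving L_z = 4ℏ.
cos θ_min = 4/√20, so θ_min ≈ 26.6°.

θ_min ≈ 26.6°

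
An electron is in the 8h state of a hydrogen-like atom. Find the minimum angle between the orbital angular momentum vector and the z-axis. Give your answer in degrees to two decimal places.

8h means n = 8, l = 5.
|L| = √(l(l+1)) ℏ = √30 ℏ.
The smallest angle corresponds to the largest L_z, i.e. m_l = l = 5, giving L_z = 5ℏ.
cos θ_min = 5/√30, so θ_min ≈ 24.09°.

θ_min ≈ 24.09°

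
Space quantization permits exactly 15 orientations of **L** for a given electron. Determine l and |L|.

Since there are 2l+1 = 15 values of m_l, l = 7.
|L| = ℏ√(l(l+1)) = ℏ√(7·8) = 2√14 ℏ.

l = 7, |L| = 2√14 ℏ ≈ 7.483ℏ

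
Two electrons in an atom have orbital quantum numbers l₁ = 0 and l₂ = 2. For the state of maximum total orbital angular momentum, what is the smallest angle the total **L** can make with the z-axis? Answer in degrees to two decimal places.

Angular momentum addition gives L = |l₁ − l₂|, …, l₁ + l₂.
L ∈ {2}.
The maximum is L = 2, with |L_tot| = ℏ√(2·3) = √6 ℏ.
The minimum angle with z is arccos(2/√6) ≈ 35.26°.

θ_min ≈ 35.26°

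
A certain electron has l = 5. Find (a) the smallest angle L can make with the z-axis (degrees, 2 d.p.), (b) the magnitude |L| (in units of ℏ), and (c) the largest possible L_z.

θ_min ≈ 24.09°; |L| = √30 ℏ ≈ 5.477ℏ; L_z,max = 5ℏ

cos θ_min = 5/√30, so θ_min ≈ 24.09°.
|L| = ℏ√(5·6) = √30 ℏ ≈ 5.477ℏ.
L_z,max = lℏ = 5ℏ.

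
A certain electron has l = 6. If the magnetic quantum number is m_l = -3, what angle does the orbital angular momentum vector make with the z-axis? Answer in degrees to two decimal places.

|L|² = l(l+1)ℏ² = 42ℏ², so |L| = √42 ℏ.
L_z = m_l ℏ = −3ℏ.
cos θ = L_z/|L| = -3/√42, so θ ≈ 117.58°.

θ ≈ 117.58°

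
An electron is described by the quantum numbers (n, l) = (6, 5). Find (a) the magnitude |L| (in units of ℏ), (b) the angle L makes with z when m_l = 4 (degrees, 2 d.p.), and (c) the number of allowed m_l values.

|L| = √30 ℏ ≈ 5.477ℏ; θ(m_l=4) ≈ 43.09°; 11 values

|L| = ℏ√(5·6) = √30 ℏ ≈ 5.477ℏ.
For m_l = 4: cos θ = 4/√30, θ ≈ 43.09°.
There are 2l+1 = 11 values of m_l.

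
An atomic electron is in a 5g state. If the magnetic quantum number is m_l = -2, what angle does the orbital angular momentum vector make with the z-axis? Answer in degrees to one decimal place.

For 5g, l = 4.
|L|² = l(l+1)ℏ² = 20ℏ², so |L| = 2√5 ℏ.
L_z = m_l ℏ = −2ℏ.
cos θ = L_z/|L| = -2/√20, so θ ≈ 116.6°.

θ ≈ 116.6°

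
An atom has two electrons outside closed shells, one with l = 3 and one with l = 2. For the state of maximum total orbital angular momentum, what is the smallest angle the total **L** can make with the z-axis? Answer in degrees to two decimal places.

θ_min ≈ 24.09°

L runs from |3 − 2| = 1 to 3 + 2 = 5.
So L can be 1, 2, 3, 4, 5.
The maximum is L = 5, with |L_tot| = ℏ√(5·6) = √30 ℏ.
The minimum angle with z is arccos(5/√30) ≈ 24.09°.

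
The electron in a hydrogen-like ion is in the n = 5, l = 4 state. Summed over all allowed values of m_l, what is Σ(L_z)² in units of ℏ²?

Σ(L_z)² = 60 ℏ²

m_l ∈ {-4, -3, -2, -1, 0, 1, 2, 3, 4}.
Σ m_l² = l(l+1)(2l+1)/3 = 4·5·9/3 = 60.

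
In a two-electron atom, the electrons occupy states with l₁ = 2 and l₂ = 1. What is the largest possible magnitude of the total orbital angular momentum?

By the triangle rule, |l₁ − l₂| ≤ L ≤ l₁ + l₂.
L ∈ {1, 2, 3}.
The largest magnitude corresponds to L = 3: |L_tot| = ℏ√(3·4) = 2√3 ℏ.

|L_tot|_max = 2√3 ℏ ≈ 3.464ℏ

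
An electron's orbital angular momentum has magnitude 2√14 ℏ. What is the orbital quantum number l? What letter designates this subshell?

l = 7 (k orbital)

|L| = ℏ√(l(l+1)), so l(l+1) = 56.
The positive root is l = 7.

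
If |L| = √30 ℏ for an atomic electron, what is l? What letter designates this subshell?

(|L|/ℏ)² = l(l+1) = 30.
Solving: l = 5.

l = 5 (h orbital)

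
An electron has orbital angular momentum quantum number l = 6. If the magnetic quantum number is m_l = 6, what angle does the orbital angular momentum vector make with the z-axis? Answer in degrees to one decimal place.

|L|² = l(l+1)ℏ² = 42ℏ², so |L| = √42 ℏ.
L_z = m_l ℏ = 6ℏ.
cos θ = L_z/|L| = 6/√42, so θ ≈ 22.2°.

θ ≈ 22.2°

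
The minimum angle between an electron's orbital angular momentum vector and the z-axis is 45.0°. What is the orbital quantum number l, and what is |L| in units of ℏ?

l = 1, |L| = √2 ℏ ≈ 1.414ℏ

cos²θ_min = l/(l+1) = 0.5000.
l = cos²θ/sin²θ ≈ 1.
Then |L| = ℏ√(1·2) = √2 ℏ.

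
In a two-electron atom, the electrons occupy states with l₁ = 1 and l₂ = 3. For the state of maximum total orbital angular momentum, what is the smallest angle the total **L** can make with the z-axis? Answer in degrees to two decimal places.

θ_min ≈ 26.57°

Angular momentum addition gives L = |l₁ − l₂|, …, l₁ + l₂.
So L can be 2, 3, 4.
The maximum is L = 4, with |L_tot| = ℏ√(4·5) = 2√5 ℏ.
The minimum angle with z is arccos(4/√20) ≈ 26.57°.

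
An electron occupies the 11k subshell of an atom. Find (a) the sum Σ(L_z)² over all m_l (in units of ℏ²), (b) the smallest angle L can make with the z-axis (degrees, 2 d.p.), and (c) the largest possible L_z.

Σ(L_z)² = 280 ℏ²; θ_min ≈ 20.70°; L_z,max = 7ℏ

11k means n = 11, l = 7.
Σ m_l² = 280, so Σ(L_z)² = 280 ℏ².
cos θ_min = 7/√56, so θ_min ≈ 20.70°.
L_z,max = lℏ = 7ℏ.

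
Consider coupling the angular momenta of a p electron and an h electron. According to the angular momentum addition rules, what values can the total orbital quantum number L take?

L = 4, 5, 6

The total orbital quantum number L ranges from |l₁ − l₂| to l₁ + l₂ in integer steps.
So L can be 4, 5, 6.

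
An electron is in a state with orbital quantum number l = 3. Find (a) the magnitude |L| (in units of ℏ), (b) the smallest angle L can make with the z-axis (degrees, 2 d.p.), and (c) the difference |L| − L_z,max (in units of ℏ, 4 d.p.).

|L| = 2√3 ℏ ≈ 3.464ℏ; θ_min ≈ 30.00°; |L|−L_z,max ≈ 0.4641ℏ

|L| = ℏ√(3·4) = 2√3 ℏ ≈ 3.464ℏ.
cos θ_min = 3/√12, so θ_min ≈ 30.00°.
|L| − L_z,max = (2√3 − 3)ℏ ≈ 0.4641ℏ.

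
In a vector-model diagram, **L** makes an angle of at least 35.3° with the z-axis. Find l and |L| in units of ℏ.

At minimum angle, m_l = l, so cos θ = l/√(l(l+1)); cos²θ = l/(l+1) = 0.6661.
Solving: l = 2.
Then |L| = ℏ√(2·3) = √6 ℏ.

l = 2, |L| = √6 ℏ ≈ 2.449ℏ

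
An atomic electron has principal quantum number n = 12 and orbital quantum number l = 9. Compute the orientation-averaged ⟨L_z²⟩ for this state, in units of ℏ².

⟨L_z²⟩ = 30 ℏ²

m_l ∈ {-9, -8, -7, -6, -5, -4, -3, -2, -1, 0, 1, 2, 3, 4, 5, 6, 7, 8, 9}.
Average of L_z² over 19 states: 570/19 ℏ² = 30 ℏ².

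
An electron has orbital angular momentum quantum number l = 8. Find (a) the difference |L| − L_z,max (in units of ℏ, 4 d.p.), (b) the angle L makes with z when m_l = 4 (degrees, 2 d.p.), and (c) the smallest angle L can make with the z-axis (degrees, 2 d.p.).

|L| − L_z,max = (6√2 − 8)ℏ ≈ 0.4853ℏ.
For m_l = 4: cos θ = 4/√72, θ ≈ 61.87°.
cos θ_min = 8/√72, so θ_min ≈ 19.47°.

|L|−L_z,max ≈ 0.4853ℏ; θ(m_l=4) ≈ 61.87°; θ_min ≈ 19.47°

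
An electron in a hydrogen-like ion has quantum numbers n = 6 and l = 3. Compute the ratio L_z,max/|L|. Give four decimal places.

|L| = 2√3 ℏ ≈ 3.4641ℏ, while L_z,max = lℏ = 3ℏ.
L_z,max/|L| = 3/√12 = 0.8660.

L_z,max/|L| = 0.8660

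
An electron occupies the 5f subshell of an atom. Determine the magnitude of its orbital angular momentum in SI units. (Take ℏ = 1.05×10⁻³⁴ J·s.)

|L| = 3.64×10⁻³⁴ J·s

For 5f, l = 3.
|L| = ℏ√(l(l+1)) = ℏ√(3·4) = 2√3 ℏ
Numerically, |L| = 3.464 × (1.05×10⁻³⁴ J·s) = 3.64×10⁻³⁴ J·s.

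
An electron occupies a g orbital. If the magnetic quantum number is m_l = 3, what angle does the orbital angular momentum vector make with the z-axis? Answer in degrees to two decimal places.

θ ≈ 47.87°

The letter g corresponds to l = 4.
|L| = ℏ√(l(l+1)) = 2√5 ℏ.
L_z = m_l ℏ = 3ℏ.
cos θ = L_z/|L| = 3/√20, so θ ≈ 47.87°.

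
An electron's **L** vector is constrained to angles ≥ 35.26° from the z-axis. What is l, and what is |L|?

cos θ_min = l/√(l(l+1)) = √(l/(l+1)), so l/(l+1) = cos²(35.26°) = 0.6667.
Solving: l = 2.
Then |L| = ℏ√(2·3) = √6 ℏ.

l = 2, |L| = √6 ℏ ≈ 2.449ℏ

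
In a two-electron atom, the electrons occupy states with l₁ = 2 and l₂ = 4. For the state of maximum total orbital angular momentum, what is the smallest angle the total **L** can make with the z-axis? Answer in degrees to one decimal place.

By the triangle rule, |l₁ − l₂| ≤ L ≤ l₁ + l₂.
Allowed values: L = 2, 3, 4, 5, 6.
The maximum is L = 6, with |L_tot| = ℏ√(6·7) = √42 ℏ.
The minimum angle with z is arccos(6/√42) ≈ 22.2°.

θ_min ≈ 22.2°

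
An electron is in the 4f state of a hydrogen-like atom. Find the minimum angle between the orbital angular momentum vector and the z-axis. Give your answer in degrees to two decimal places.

θ_min ≈ 30.00°

The 4f subshell has l = 3.
|L|² = l(l+1)ℏ² = 12ℏ², so |L| = 2√3 ℏ.
The smallest angle corresponds to the largest L_z, i.e. m_l = l = 3, giving L_z = 3ℏ.
cos θ_min = 3/√12, so θ_min ≈ 30.00°.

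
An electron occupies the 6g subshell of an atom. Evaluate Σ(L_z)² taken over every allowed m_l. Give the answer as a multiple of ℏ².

Σ(L_z)² = 60 ℏ²

For 6g, l = 4.
m_l runs from −4 to 4, i.e. {-4, -3, -2, -1, 0, 1, 2, 3, 4}.
Σ m_l² = l(l+1)(2l+1)/3 = 4·5·9/3 = 60.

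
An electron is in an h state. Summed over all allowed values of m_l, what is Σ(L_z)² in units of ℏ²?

For an h orbital, l = 5.
The allowed m_l values are -5, -4, -3, -2, -1, 0, 1, 2, 3, 4, 5.
Σ m_l² = l(l+1)(2l+1)/3 = 5·6·11/3 = 110.

Σ(L_z)² = 110 ℏ²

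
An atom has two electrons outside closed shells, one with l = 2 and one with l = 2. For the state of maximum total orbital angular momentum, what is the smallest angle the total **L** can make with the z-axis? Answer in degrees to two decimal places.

θ_min ≈ 26.57°

By the triangle rule, |l₁ − l₂| ≤ L ≤ l₁ + l₂.
So L can be 0, 1, 2, 3, 4.
The maximum is L = 4, with |L_tot| = ℏ√(4·5) = 2√5 ℏ.
The minimum angle with z is arccos(4/√20) ≈ 26.57°.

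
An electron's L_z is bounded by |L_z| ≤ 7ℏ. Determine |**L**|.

|L| = 2√14 ℏ ≈ 7.483ℏ

L_z,max = lℏ, so l = 7.
|L| = ℏ√(l(l+1)) = 2√14 ℏ.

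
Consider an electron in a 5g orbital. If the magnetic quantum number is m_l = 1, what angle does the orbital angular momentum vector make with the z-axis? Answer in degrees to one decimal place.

θ ≈ 77.1°

The 5g subshell has l = 4.
|L| = ℏ√(l(l+1)) = 2√5 ℏ.
L_z = m_l ℏ = 1ℏ.
cos θ = L_z/|L| = 1/√20, so θ ≈ 77.1°.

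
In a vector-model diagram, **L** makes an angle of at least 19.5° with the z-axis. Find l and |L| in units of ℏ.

l = 8, |L| = 6√2 ℏ ≈ 8.485ℏ

cos²θ_min = l/(l+1) = 0.8886.
Thus l = 0.8886/(1 − 0.8886) ≈ 8.
Then |L| = ℏ√(8·9) = 6√2 ℏ.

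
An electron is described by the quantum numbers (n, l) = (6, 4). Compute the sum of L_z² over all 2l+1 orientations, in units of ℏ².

Σ(L_z)² = 60 ℏ²

m_l runs from −4 to 4, i.e. {-4, -3, -2, -1, 0, 1, 2, 3, 4}.
Summing m² from −4 to 4: Σ m_l² = 60.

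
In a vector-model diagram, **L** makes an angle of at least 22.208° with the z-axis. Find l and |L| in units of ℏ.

l = 6, |L| = √42 ℏ ≈ 6.481ℏ

At minimum angle, m_l = l, so cos θ = l/√(l(l+1)); cos²θ = l/(l+1) = 0.8571.
Solving: l = 6.
Then |L| = ℏ√(6·7) = √42 ℏ.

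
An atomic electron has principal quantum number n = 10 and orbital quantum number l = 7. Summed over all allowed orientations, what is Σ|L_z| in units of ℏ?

m_l ∈ {-7, -6, -5, -4, -3, -2, -1, 0, 1, 2, 3, 4, 5, 6, 7}.
Σ|m_l| = l(l+1) = 56.

Σ|L_z| = 56 ℏ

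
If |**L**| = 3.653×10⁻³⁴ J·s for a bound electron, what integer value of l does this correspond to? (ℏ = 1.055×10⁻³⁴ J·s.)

Dividing by ℏ: |L|/ℏ ≈ 3.463.
Set l(l+1) = 11.99; the integer solution is l = 3.

l = 3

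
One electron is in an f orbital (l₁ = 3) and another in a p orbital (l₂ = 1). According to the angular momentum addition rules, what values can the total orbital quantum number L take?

The total orbital quantum number L ranges from |l₁ − l₂| to l₁ + l₂ in integer steps.
So L can be 2, 3, 4.

L = 2, 3, 4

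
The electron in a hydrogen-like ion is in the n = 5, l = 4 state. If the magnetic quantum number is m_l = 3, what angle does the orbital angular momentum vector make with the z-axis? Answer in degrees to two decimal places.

|L| = √(l(l+1)) ℏ = 2√5 ℏ.
L_z = m_l ℏ = 3ℏ.
cos θ = L_z/|L| = 3/√20, so θ ≈ 47.87°.

θ ≈ 47.87°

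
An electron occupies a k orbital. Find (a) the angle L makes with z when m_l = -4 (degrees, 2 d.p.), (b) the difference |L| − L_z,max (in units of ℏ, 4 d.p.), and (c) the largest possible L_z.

θ(m_l=-4) ≈ 122.31°; |L|−L_z,max ≈ 0.4833ℏ; L_z,max = 7ℏ

The letter k corresponds to l = 7.
For m_l = -4: cos θ = -4/√56, θ ≈ 122.31°.
|L| − L_z,max = (2√14 − 7)ℏ ≈ 0.4833ℏ.
L_z,max = lℏ = 7ℏ.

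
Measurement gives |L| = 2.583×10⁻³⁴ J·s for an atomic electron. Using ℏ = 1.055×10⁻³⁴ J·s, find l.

Dividing by ℏ: |L|/ℏ ≈ 2.448.
(|L|/ℏ)² = l(l+1) ≈ 5.99 ⇒ l = 2.

l = 2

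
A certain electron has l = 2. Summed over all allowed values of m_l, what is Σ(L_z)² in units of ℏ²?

m_l runs from −2 to 2, i.e. {-2, -1, 0, 1, 2}.
Σ m_l² = l(l+1)(2l+1)/3 = 2·3·5/3 = 10.

Σ(L_z)² = 10 ℏ²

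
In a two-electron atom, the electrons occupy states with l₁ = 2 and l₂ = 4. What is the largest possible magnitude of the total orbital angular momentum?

|L_tot|_max = √42 ℏ ≈ 6.481ℏ

L runs from |2 − 4| = 2 to 2 + 4 = 6.
L ∈ {2, 3, 4, 5, 6}.
The largest magnitude corresponds to L = 6: |L_tot| = ℏ√(6·7) = √42 ℏ.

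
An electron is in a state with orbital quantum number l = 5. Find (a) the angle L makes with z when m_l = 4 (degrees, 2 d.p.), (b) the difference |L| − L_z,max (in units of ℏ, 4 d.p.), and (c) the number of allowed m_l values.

θ(m_l=4) ≈ 43.09°; |L|−L_z,max ≈ 0.4772ℏ; 11 values

For m_l = 4: cos θ = 4/√30, θ ≈ 43.09°.
|L| − L_z,max = (√30 − 5)ℏ ≈ 0.4772ℏ.
There are 2l+1 = 11 values of m_l.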